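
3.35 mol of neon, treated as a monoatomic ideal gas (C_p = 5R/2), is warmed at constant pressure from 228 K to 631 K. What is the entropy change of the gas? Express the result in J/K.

ΔS = 70.9 J/K

At constant pressure, ΔS = nC_p ln(T₂/T₁) with C_p = 5R/2 = 20.79 J mol⁻¹ K⁻¹.
ΔS = 3.35 × 20.79 × ln(631/228) = 70.9 J/K.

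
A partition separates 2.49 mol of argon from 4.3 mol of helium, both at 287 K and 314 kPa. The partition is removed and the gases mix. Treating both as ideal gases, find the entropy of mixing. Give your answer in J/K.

ΔS_mix = 37.1 J/K

Mole fractions: x_A = 2.49/6.79 = 0.367, x_B = 0.633.
ΔS_mix = −R(n_A ln x_A + n_B ln x_B) = −8.314 × (2.49 ln 0.367 + 4.3 ln 0.633) = 37.1 J/K.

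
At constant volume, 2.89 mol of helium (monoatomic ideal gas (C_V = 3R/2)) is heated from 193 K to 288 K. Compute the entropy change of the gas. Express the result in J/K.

At constant volume, ΔS = nC_V ln(T₂/T₁) with C_V = 3R/2 = 12.47 J mol⁻¹ K⁻¹.
ΔS = 2.89 × 12.47 × ln(288/193) = 14.4 J/K.

ΔS = 14.4 J/K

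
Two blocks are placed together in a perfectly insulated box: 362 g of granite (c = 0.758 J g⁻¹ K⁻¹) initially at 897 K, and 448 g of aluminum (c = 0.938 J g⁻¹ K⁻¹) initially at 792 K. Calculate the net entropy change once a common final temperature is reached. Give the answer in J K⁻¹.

Energy balance: T_f = (m₁c₁T₁ + m₂c₂T₂)/(m₁c₁ + m₂c₂) = 833.48 K.
ΔS₁ = m₁c₁ ln(T_f/T₁) = 274.396 × ln(833.48/897) = -20.15 J/K.
ΔS₂ = m₂c₂ ln(T_f/T₂) = 420.224 × ln(833.48/792) = 21.45 J/K.
ΔS_total = -20.15 + 21.45 = 1.3 J/K.

ΔS_total = 1.3 J/K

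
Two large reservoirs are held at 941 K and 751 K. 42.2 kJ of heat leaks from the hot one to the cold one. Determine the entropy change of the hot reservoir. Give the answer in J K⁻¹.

The hot reservoir loses heat Q, so ΔS_hot = −Q/T_H = −42200/941 = -44.8 J/K.

ΔS_hot = -44.8 J/K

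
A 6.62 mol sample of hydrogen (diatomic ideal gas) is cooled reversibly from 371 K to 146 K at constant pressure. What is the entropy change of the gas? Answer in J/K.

ΔS = -180 J/K

At constant pressure, ΔS = nC_p ln(T₂/T₁) with C_p = 7R/2 = 29.1 J mol⁻¹ K⁻¹.
ΔS = 6.62 × 29.1 × ln(146/371) = -180 J/K.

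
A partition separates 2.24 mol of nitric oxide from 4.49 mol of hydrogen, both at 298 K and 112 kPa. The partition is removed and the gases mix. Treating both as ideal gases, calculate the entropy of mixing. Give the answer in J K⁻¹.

Mole fractions: x_A = 2.24/6.73 = 0.333, x_B = 0.667.
ΔS_mix = −R(n_A ln x_A + n_B ln x_B) = −8.314 × (2.24 ln 0.333 + 4.49 ln 0.667) = 35.6 J/K.

ΔS_mix = 35.6 J/K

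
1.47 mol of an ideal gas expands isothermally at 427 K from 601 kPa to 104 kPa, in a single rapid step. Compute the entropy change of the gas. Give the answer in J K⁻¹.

Entropy is a state function, so ΔS_gas depends only on the end states.
For an isothermal ideal gas ΔS_gas = nR ln(P₁/P₂) = 1.47 × 8.314 × ln(601/104) = 21.4 J/K.

ΔS_gas = 21.4 J/K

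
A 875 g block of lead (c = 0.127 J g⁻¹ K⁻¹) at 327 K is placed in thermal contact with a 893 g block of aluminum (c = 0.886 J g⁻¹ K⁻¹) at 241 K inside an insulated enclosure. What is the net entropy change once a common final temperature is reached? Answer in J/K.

ΔS_total = 4.9 J/K

Energy balance: T_f = (m₁c₁T₁ + m₂c₂T₂)/(m₁c₁ + m₂c₂) = 251.59 K.
ΔS₁ = m₁c₁ ln(T_f/T₁) = 111.125 × ln(251.59/327) = -29.13 J/K.
ΔS₂ = m₂c₂ ln(T_f/T₂) = 791.198 × ln(251.59/241) = 34.03 J/K.
ΔS_total = -29.13 + 34.03 = 4.9 J/K.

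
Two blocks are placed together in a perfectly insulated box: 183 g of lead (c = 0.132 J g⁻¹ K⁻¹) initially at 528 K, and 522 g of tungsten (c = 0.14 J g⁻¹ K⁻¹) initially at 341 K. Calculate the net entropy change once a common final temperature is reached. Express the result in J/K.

Energy balance: T_f = (m₁c₁T₁ + m₂c₂T₂)/(m₁c₁ + m₂c₂) = 387.46 K.
ΔS₁ = m₁c₁ ln(T_f/T₁) = 24.156 × ln(387.46/528) = -7.476 J/K.
ΔS₂ = m₂c₂ ln(T_f/T₂) = 73.08 × ln(387.46/341) = 9.334 J/K.
ΔS_total = -7.476 + 9.334 = 1.86 J/K.

ΔS_total = 1.86 J/K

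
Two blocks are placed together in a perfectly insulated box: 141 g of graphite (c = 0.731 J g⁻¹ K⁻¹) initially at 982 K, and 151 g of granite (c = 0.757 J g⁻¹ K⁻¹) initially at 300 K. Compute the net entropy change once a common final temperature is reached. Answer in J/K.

Energy balance: T_f = (m₁c₁T₁ + m₂c₂T₂)/(m₁c₁ + m₂c₂) = 623.37 K.
ΔS₁ = m₁c₁ ln(T_f/T₁) = 103.071 × ln(623.37/982) = -46.84 J/K.
ΔS₂ = m₂c₂ ln(T_f/T₂) = 114.307 × ln(623.37/300) = 83.6 J/K.
ΔS_total = -46.84 + 83.6 = 36.8 J/K.

ΔS_total = 36.8 J/K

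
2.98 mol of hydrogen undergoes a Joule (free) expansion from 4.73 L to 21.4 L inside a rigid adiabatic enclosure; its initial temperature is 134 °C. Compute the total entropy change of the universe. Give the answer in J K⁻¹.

For an ideal gas in free expansion Q = 0 and W = 0, so T is unchanged.
Entropy is a state function; using a reversible isothermal path, ΔS_gas = nR ln(V₂/V₁) = 2.98 × 8.314 × ln(21.4/4.73) = 37.4 J/K.
The insulated surroundings exchange no heat, so ΔS_surr = 0 and ΔS_universe = ΔS_gas.

ΔS_universe = 37.4 J/K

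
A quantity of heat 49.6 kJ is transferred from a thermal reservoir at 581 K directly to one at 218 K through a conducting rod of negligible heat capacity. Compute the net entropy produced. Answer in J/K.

ΔS_hot = −Q/T_H = −49600/581 = -85.37 J/K and ΔS_cold = +Q/T_C = 49600/218 = 227.5 J/K.
ΔS_total = -85.37 + 227.5 = 142 J/K, positive as the second law requires.

ΔS_total = 142 J/K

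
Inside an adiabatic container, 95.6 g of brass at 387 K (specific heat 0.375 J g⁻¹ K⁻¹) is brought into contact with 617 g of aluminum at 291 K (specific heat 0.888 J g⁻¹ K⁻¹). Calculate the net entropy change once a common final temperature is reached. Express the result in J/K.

Energy balance: T_f = (m₁c₁T₁ + m₂c₂T₂)/(m₁c₁ + m₂c₂) = 296.9 K.
ΔS₁ = m₁c₁ ln(T_f/T₁) = 35.85 × ln(296.9/387) = -9.502 J/K.
ΔS₂ = m₂c₂ ln(T_f/T₂) = 547.896 × ln(296.9/291) = 10.99 J/K.
ΔS_total = -9.502 + 10.99 = 1.49 J/K.

ΔS_total = 1.49 J/K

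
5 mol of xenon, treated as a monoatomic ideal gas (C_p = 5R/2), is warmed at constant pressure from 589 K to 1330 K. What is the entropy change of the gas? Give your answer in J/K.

At constant pressure, ΔS = nC_p ln(T₂/T₁) with C_p = 5R/2 = 20.79 J mol⁻¹ K⁻¹.
ΔS = 5 × 20.79 × ln(1330/589) = 84.6 J/K.

ΔS = 84.6 J/K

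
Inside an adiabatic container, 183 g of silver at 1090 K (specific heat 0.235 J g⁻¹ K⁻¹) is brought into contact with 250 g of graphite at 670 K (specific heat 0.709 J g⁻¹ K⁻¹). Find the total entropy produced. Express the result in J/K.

ΔS_total = 4.5 J/K

Energy balance: T_f = (m₁c₁T₁ + m₂c₂T₂)/(m₁c₁ + m₂c₂) = 752.01 K.
ΔS₁ = m₁c₁ ln(T_f/T₁) = 43.005 × ln(752.01/1090) = -15.963 J/K.
ΔS₂ = m₂c₂ ln(T_f/T₂) = 177.25 × ln(752.01/670) = 20.466 J/K.
ΔS_total = -15.963 + 20.466 = 4.5 J/K.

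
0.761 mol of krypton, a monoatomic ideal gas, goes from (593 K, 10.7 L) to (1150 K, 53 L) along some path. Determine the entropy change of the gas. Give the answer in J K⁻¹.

ΔS = 16.4 J/K

Entropy is a state function: ΔS = nC_V ln(T₂/T₁) + nR ln(V₂/V₁), with C_V = 3R/2 = 12.47 J mol⁻¹ K⁻¹ for a monoatomic ideal gas.
ΔS = 0.761 × [12.47 × ln(1150/593) + 8.314 × ln(53/10.7)] = 16.4 J/K.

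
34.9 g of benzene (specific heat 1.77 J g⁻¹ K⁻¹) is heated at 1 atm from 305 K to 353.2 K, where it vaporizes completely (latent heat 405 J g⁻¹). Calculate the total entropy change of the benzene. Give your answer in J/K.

Warming step: ΔS₁ = m c ln(T_tr/T_i) = 34.9 × 1.77 × ln(353.2/305) = 9.064 J/K.
Phase change: ΔS₂ = +mL/T_tr = 34.9 × 405 / 353.2 = 40.02 J/K.
ΔS_total = (9.064) + (40.02) = 49.1 J/K.

ΔS = 49.1 J/K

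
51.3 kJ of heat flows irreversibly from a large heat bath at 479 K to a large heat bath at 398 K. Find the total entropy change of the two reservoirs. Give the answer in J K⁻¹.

ΔS_hot = −Q/T_H = −51300/479 = -107.1 J/K and ΔS_cold = +Q/T_C = 51300/398 = 128.9 J/K.
ΔS_total = -107.1 + 128.9 = 21.8 J/K, positive as the second law requires.

ΔS_total = 21.8 J/K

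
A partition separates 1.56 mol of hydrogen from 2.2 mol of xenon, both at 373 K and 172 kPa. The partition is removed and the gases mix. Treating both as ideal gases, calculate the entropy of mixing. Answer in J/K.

ΔS_mix = 21.2 J/K

Mole fractions: x_A = 1.56/3.76 = 0.415, x_B = 0.585.
ΔS_mix = −R(n_A ln x_A + n_B ln x_B) = −8.314 × (1.56 ln 0.415 + 2.2 ln 0.585) = 21.2 J/K.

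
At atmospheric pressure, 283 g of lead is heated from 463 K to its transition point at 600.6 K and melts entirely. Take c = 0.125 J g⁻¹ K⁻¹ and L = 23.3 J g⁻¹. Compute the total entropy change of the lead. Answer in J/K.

Warming step: ΔS₁ = m c ln(T_tr/T_i) = 283 × 0.125 × ln(600.6/463) = 9.205 J/K.
Phase change: ΔS₂ = +mL/T_tr = 283 × 23.3 / 600.6 = 10.98 J/K.
ΔS_total = (9.205) + (10.98) = 20.2 J/K.

ΔS = 20.2 J/K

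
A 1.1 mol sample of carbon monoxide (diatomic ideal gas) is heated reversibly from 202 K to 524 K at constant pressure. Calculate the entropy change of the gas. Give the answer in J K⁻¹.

ΔS = 30.5 J/K

At constant pressure, ΔS = nC_p ln(T₂/T₁) with C_p = 7R/2 = 29.1 J mol⁻¹ K⁻¹.
ΔS = 1.1 × 29.1 × ln(524/202) = 30.5 J/K.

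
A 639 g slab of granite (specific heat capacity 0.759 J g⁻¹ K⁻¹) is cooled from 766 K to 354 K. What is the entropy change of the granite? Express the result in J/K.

ΔS = ∫dQ_rev/T = m c ln(T₂/T₁) = 639 × 0.759 × ln(354/766) = -374 J/K.

ΔS = -374 J/K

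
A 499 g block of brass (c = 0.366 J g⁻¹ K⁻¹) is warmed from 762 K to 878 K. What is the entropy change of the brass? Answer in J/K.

ΔS = ∫dQ_rev/T = m c ln(T₂/T₁) = 499 × 0.366 × ln(878/762) = 25.9 J/K.

ΔS = 25.9 J/K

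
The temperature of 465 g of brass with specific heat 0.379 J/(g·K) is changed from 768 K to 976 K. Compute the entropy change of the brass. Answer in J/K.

ΔS = 42.2 J/K

ΔS = ∫dQ_rev/T = m c ln(T₂/T₁) = 465 × 0.379 × ln(976/768) = 42.2 J/K.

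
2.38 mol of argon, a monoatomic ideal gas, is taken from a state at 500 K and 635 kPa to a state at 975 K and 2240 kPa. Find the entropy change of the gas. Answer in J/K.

ΔS = nC_p ln(T₂/T₁) − nR ln(P₂/P₁), with C_p = 5R/2 = 20.79 J mol⁻¹ K⁻¹ for a monoatomic ideal gas.
ΔS = 2.38 × [20.79 × ln(975/500) − 8.314 × ln(2240/635)] = 8.09 J/K.

ΔS = 8.09 J/K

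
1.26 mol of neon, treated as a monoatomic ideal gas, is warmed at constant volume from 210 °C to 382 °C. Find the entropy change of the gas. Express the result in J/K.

ΔS = 4.79 J/K

In kelvin: T₁ = 483.15 K, T₂ = 655.15 K. At constant volume, ΔS = nC_V ln(T₂/T₁) with C_V = 3R/2 = 12.47 J mol⁻¹ K⁻¹.
ΔS = 1.26 × 12.47 × ln(655.15/483.15) = 4.79 J/K.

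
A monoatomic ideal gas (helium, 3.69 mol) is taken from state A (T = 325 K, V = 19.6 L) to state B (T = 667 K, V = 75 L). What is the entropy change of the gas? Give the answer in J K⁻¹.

ΔS = 74.3 J/K

Entropy is a state function: ΔS = nC_V ln(T₂/T₁) + nR ln(V₂/V₁), with C_V = 3R/2 = 12.47 J mol⁻¹ K⁻¹ for a monoatomic ideal gas.
ΔS = 3.69 × [12.47 × ln(667/325) + 8.314 × ln(75/19.6)] = 74.3 J/K.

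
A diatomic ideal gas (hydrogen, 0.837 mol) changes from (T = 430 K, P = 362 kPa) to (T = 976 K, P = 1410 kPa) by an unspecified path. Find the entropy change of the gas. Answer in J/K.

ΔS = nC_p ln(T₂/T₁) − nR ln(P₂/P₁), with C_p = 7R/2 = 29.1 J mol⁻¹ K⁻¹ for a diatomic ideal gas.
ΔS = 0.837 × [29.1 × ln(976/430) − 8.314 × ln(1410/362)] = 10.5 J/K.

ΔS = 10.5 J/K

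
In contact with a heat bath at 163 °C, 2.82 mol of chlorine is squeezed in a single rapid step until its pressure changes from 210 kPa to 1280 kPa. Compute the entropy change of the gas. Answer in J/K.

Entropy is a state function, so ΔS_gas depends only on the end states.
For an isothermal ideal gas ΔS_gas = nR ln(P₁/P₂) = 2.82 × 8.314 × ln(210/1280) = -42.4 J/K.

ΔS_gas = -42.4 J/K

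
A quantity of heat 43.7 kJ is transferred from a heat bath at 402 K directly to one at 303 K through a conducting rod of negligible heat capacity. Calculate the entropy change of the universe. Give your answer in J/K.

ΔS_total = 35.5 J/K

ΔS_hot = −Q/T_H = −43700/402 = -108.7 J/K and ΔS_cold = +Q/T_C = 43700/303 = 144.2 J/K.
ΔS_total = -108.7 + 144.2 = 35.5 J/K, positive as the second law requires.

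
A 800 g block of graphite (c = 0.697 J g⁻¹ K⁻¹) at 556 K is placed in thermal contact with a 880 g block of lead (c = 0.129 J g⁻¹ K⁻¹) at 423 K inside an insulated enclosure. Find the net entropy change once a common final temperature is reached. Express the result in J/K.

ΔS_total = 3.32 J/K

Energy balance: T_f = (m₁c₁T₁ + m₂c₂T₂)/(m₁c₁ + m₂c₂) = 533.5 K.
ΔS₁ = m₁c₁ ln(T_f/T₁) = 557.6 × ln(533.5/556) = -23.03 J/K.
ΔS₂ = m₂c₂ ln(T_f/T₂) = 113.52 × ln(533.5/423) = 26.35 J/K.
ΔS_total = -23.03 + 26.35 = 3.32 J/K.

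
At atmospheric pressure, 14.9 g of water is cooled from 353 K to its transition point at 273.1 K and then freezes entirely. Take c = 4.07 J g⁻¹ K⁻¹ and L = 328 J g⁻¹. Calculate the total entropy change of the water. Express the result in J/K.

Cooling step: ΔS₁ = m c ln(T_tr/T_i) = 14.9 × 4.07 × ln(273.1/353) = -15.56 J/K.
Phase change: ΔS₂ = −mL/T_tr = −14.9 × 328 / 273.1 = -17.9 J/K.
ΔS_total = (-15.56) + (-17.9) = -33.5 J/K.

ΔS = -33.5 J/K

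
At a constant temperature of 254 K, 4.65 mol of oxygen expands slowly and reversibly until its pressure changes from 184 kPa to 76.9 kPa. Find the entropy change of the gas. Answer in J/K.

For an isothermal ideal gas ΔS_gas = nR ln(P₁/P₂) = 4.65 × 8.314 × ln(184/76.9) = 33.7 J/K.

ΔS_gas = 33.7 J/K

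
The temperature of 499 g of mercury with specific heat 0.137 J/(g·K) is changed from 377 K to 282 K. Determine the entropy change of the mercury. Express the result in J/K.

ΔS = ∫dQ_rev/T = m c ln(T₂/T₁) = 499 × 0.137 × ln(282/377) = -19.8 J/K.

ΔS = -19.8 J/K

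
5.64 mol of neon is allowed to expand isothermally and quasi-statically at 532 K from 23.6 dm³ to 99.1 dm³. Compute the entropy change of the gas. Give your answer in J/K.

ΔS_gas = 67.3 J/K

For an isothermal ideal gas ΔS_gas = nR ln(V₂/V₁) = 5.64 × 8.314 × ln(99.1/23.6) = 67.3 J/K.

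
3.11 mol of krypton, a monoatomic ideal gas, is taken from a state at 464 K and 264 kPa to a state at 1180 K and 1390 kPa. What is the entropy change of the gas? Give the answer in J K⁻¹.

ΔS = 17.4 J/K

ΔS = nC_p ln(T₂/T₁) − nR ln(P₂/P₁), with C_p = 5R/2 = 20.79 J mol⁻¹ K⁻¹ for a monoatomic ideal gas.
ΔS = 3.11 × [20.79 × ln(1180/464) − 8.314 × ln(1390/264)] = 17.4 J/K.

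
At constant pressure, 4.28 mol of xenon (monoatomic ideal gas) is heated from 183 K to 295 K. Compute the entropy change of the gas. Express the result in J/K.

At constant pressure, ΔS = nC_p ln(T₂/T₁) with C_p = 5R/2 = 20.79 J mol⁻¹ K⁻¹.
ΔS = 4.28 × 20.79 × ln(295/183) = 42.5 J/K.

ΔS = 42.5 J/K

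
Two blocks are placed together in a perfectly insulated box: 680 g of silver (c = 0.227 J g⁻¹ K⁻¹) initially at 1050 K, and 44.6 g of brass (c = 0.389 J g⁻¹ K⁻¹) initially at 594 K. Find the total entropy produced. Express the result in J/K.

ΔS_total = 2.18 J/K

Energy balance: T_f = (m₁c₁T₁ + m₂c₂T₂)/(m₁c₁ + m₂c₂) = 1003.9 K.
ΔS₁ = m₁c₁ ln(T_f/T₁) = 154.36 × ln(1003.9/1050) = -6.926 J/K.
ΔS₂ = m₂c₂ ln(T_f/T₂) = 17.3494 × ln(1003.9/594) = 9.105 J/K.
ΔS_total = -6.926 + 9.105 = 2.18 J/K.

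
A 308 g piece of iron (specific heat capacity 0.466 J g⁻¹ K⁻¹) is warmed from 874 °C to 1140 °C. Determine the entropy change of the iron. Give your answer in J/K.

ΔS = 29.9 J/K

In kelvin: T₁ = 1147.15 K, T₂ = 1413.15 K. ΔS = ∫dQ_rev/T = m c ln(T₂/T₁) = 308 × 0.466 × ln(1413.15/1147.15) = 29.9 J/K.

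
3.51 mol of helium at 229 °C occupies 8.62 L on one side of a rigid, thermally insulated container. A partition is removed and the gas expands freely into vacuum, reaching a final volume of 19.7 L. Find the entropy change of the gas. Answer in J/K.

ΔS_gas = 24.1 J/K

For an ideal gas in free expansion Q = 0 and W = 0, so T is unchanged.
Entropy is a state function; using a reversible isothermal path, ΔS_gas = nR ln(V₂/V₁) = 3.51 × 8.314 × ln(19.7/8.62) = 24.1 J/K.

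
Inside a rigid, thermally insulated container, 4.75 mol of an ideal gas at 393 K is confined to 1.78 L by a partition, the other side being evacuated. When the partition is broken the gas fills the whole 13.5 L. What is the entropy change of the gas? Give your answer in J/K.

ΔS_gas = 80 J/K

No heat is exchanged and no work is done, so the ideal-gas temperature stays constant.
Entropy is a state function; using a reversible isothermal path, ΔS_gas = nR ln(V₂/V₁) = 4.75 × 8.314 × ln(13.5/1.78) = 80 J/K.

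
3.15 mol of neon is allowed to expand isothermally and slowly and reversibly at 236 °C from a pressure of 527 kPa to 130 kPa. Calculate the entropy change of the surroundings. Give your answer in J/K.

For an isothermal ideal gas ΔS_gas = nR ln(P₁/P₂) = 3.15 × 8.314 × ln(527/130) = 36.7 J/K.
The process is reversible, so ΔS_surr = −ΔS_gas = -36.7 J/K and ΔS_universe = 0.

ΔS_surr = -36.7 J/K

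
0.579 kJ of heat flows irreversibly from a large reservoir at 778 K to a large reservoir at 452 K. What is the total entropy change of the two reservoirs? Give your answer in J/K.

ΔS_total = 0.537 J/K

ΔS_hot = −Q/T_H = −579/778 = -0.7442 J/K and ΔS_cold = +Q/T_C = 579/452 = 1.281 J/K.
ΔS_total = -0.7442 + 1.281 = 0.537 J/K, positive as the second law requires.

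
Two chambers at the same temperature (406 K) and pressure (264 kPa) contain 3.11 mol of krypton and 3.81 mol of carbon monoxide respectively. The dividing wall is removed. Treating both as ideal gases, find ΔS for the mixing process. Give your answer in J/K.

ΔS_mix = 39.6 J/K

Mole fractions: x_A = 3.11/6.92 = 0.449, x_B = 0.551.
ΔS_mix = −R(n_A ln x_A + n_B ln x_B) = −8.314 × (3.11 ln 0.449 + 3.81 ln 0.551) = 39.6 J/K.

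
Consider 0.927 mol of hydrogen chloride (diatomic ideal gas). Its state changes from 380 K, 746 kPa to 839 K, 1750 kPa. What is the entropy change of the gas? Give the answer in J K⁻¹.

ΔS = 14.8 J/K

ΔS = nC_p ln(T₂/T₁) − nR ln(P₂/P₁), with C_p = 7R/2 = 29.1 J mol⁻¹ K⁻¹ for a diatomic ideal gas.
ΔS = 0.927 × [29.1 × ln(839/380) − 8.314 × ln(1750/746)] = 14.8 J/K.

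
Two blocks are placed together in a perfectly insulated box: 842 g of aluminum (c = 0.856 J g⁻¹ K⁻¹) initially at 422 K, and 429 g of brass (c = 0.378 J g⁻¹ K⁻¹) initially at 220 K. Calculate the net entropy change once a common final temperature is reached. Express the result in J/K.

ΔS_total = 24.4 J/K

Energy balance: T_f = (m₁c₁T₁ + m₂c₂T₂)/(m₁c₁ + m₂c₂) = 384.9 K.
ΔS₁ = m₁c₁ ln(T_f/T₁) = 720.752 × ln(384.9/422) = -66.33 J/K.
ΔS₂ = m₂c₂ ln(T_f/T₂) = 162.162 × ln(384.9/220) = 90.71 J/K.
ΔS_total = -66.33 + 90.71 = 24.4 J/K.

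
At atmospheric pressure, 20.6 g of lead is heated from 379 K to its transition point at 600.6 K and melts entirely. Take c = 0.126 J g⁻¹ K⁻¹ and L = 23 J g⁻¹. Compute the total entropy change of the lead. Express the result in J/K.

Warming step: ΔS₁ = m c ln(T_tr/T_i) = 20.6 × 0.126 × ln(600.6/379) = 1.195 J/K.
Phase change: ΔS₂ = +mL/T_tr = 20.6 × 23 / 600.6 = 0.7889 J/K.
ΔS_total = (1.195) + (0.7889) = 1.98 J/K.

ΔS = 1.98 J/K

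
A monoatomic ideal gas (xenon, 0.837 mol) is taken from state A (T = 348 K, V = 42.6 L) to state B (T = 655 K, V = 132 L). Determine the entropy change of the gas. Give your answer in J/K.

ΔS = 14.5 J/K

Entropy is a state function: ΔS = nC_V ln(T₂/T₁) + nR ln(V₂/V₁), with C_V = 3R/2 = 12.47 J mol⁻¹ K⁻¹ for a monoatomic ideal gas.
ΔS = 0.837 × [12.47 × ln(655/348) + 8.314 × ln(132/42.6)] = 14.5 J/K.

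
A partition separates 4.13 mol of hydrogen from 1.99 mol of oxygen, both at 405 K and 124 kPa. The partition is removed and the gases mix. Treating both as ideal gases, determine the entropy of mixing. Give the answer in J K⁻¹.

ΔS_mix = 32.1 J/K

Mole fractions: x_A = 4.13/6.12 = 0.675, x_B = 0.325.
ΔS_mix = −R(n_A ln x_A + n_B ln x_B) = −8.314 × (4.13 ln 0.675 + 1.99 ln 0.325) = 32.1 J/K.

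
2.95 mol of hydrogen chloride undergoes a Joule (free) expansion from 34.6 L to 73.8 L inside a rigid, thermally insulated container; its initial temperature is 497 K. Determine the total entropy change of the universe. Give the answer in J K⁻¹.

For an ideal gas in free expansion Q = 0 and W = 0, so T is unchanged.
Entropy is a state function; using a reversible isothermal path, ΔS_gas = nR ln(V₂/V₁) = 2.95 × 8.314 × ln(73.8/34.6) = 18.6 J/K.
The insulated surroundings exchange no heat, so ΔS_surr = 0 and ΔS_universe = ΔS_gas.

ΔS_universe = 18.6 J/K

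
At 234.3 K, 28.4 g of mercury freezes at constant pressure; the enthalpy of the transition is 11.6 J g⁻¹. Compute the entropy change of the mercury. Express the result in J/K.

ΔS = -1.41 J/K

Heat released by the substance: Q = −mL = −28.4 × 11.6 = −329.44 J.
At constant T, ΔS = Q_rev/T = −329.44 / 234.3 = -1.41 J/K.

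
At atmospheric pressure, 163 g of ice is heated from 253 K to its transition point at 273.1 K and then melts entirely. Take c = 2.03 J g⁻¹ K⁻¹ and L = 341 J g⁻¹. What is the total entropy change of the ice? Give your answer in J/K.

Warming step: ΔS₁ = m c ln(T_tr/T_i) = 163 × 2.03 × ln(273.1/253) = 25.3 J/K.
Phase change: ΔS₂ = +mL/T_tr = 163 × 341 / 273.1 = 203.5 J/K.
ΔS_total = (25.3) + (203.5) = 229 J/K.

ΔS = 229 J/K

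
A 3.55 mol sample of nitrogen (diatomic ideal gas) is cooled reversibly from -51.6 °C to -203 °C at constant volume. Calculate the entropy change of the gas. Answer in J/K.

In kelvin: T₁ = 221.55 K, T₂ = 70.15 K. At constant volume, ΔS = nC_V ln(T₂/T₁) with C_V = 5R/2 = 20.79 J mol⁻¹ K⁻¹.
ΔS = 3.55 × 20.79 × ln(70.15/221.55) = -84.9 J/K.

ΔS = -84.9 J/K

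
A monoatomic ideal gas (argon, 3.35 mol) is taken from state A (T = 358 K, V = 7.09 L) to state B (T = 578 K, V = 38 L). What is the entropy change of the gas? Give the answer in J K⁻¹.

ΔS = 66.8 J/K

Entropy is a state function: ΔS = nC_V ln(T₂/T₁) + nR ln(V₂/V₁), with C_V = 3R/2 = 12.47 J mol⁻¹ K⁻¹ for a monoatomic ideal gas.
ΔS = 3.35 × [12.47 × ln(578/358) + 8.314 × ln(38/7.09)] = 66.8 J/K.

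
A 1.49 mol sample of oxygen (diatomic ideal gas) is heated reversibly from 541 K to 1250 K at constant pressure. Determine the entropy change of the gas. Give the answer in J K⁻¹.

ΔS = 36.3 J/K

At constant pressure, ΔS = nC_p ln(T₂/T₁) with C_p = 7R/2 = 29.1 J mol⁻¹ K⁻¹.
ΔS = 1.49 × 29.1 × ln(1250/541) = 36.3 J/K.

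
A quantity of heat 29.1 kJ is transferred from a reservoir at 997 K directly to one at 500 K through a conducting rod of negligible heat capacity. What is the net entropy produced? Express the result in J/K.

ΔS_hot = −Q/T_H = −29100/997 = -29.19 J/K and ΔS_cold = +Q/T_C = 29100/500 = 58.2 J/K.
ΔS_total = -29.19 + 58.2 = 29 J/K, positive as the second law requires.

ΔS_total = 29 J/K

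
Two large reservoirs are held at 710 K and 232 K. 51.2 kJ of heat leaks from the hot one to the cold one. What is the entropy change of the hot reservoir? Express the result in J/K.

ΔS_hot = -72.1 J/K

The hot reservoir loses heat Q, so ΔS_hot = −Q/T_H = −51200/710 = -72.1 J/K.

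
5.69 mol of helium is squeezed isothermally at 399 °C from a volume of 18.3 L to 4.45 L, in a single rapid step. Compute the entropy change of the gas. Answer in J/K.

Entropy is a state function, so ΔS_gas depends only on the end states.
For an isothermal ideal gas ΔS_gas = nR ln(V₂/V₁) = 5.69 × 8.314 × ln(4.45/18.3) = -66.9 J/K.

ΔS_gas = -66.9 J/K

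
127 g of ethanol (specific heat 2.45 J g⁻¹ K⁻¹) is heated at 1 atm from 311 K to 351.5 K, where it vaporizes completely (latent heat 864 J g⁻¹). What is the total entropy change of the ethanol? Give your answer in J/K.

ΔS = 350 J/K

Warming step: ΔS₁ = m c ln(T_tr/T_i) = 127 × 2.45 × ln(351.5/311) = 38.09 J/K.
Phase change: ΔS₂ = +mL/T_tr = 127 × 864 / 351.5 = 312.2 J/K.
ΔS_total = (38.09) + (312.2) = 350 J/K.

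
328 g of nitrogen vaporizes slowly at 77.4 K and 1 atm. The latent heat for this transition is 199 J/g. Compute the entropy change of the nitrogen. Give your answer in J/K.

ΔS = 843 J/K

Heat absorbed by the substance: Q = mL = 328 × 199 = 65272 J.
At constant T, ΔS = Q_rev/T = 65272 / 77.4 = 843 J/K.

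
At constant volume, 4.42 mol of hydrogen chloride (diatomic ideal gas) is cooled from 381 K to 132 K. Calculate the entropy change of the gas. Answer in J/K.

At constant volume, ΔS = nC_V ln(T₂/T₁) with C_V = 5R/2 = 20.79 J mol⁻¹ K⁻¹.
ΔS = 4.42 × 20.79 × ln(132/381) = -97.4 J/K.

ΔS = -97.4 J/K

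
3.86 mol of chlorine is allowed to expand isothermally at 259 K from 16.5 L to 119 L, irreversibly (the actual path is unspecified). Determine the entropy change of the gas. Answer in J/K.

Entropy is a state function, so ΔS_gas depends only on the end states.
For an isothermal ideal gas ΔS_gas = nR ln(V₂/V₁) = 3.86 × 8.314 × ln(119/16.5) = 63.4 J/K.

ΔS_gas = 63.4 J/K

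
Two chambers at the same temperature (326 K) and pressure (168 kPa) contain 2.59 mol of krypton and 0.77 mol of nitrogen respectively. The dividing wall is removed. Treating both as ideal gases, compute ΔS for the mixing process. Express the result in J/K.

ΔS_mix = 15 J/K

Mole fractions: x_A = 2.59/3.36 = 0.771, x_B = 0.229.
ΔS_mix = −R(n_A ln x_A + n_B ln x_B) = −8.314 × (2.59 ln 0.771 + 0.77 ln 0.229) = 15 J/K.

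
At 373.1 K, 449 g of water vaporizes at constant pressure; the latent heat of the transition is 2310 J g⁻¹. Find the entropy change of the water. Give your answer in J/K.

ΔS = 2780 J/K

Heat absorbed by the substance: Q = mL = 449 × 2310 = 1037190 J.
At constant T, ΔS = Q_rev/T = 1037190 / 373.1 = 2780 J/K.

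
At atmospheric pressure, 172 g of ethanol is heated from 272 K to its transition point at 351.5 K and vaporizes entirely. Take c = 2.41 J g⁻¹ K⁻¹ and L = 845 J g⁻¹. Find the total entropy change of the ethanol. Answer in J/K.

Warming step: ΔS₁ = m c ln(T_tr/T_i) = 172 × 2.41 × ln(351.5/272) = 106.3 J/K.
Phase change: ΔS₂ = +mL/T_tr = 172 × 845 / 351.5 = 413.5 J/K.
ΔS_total = (106.3) + (413.5) = 520 J/K.

ΔS = 520 J/K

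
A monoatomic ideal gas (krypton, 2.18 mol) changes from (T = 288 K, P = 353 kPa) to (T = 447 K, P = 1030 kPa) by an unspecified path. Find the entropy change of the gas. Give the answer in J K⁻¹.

ΔS = 0.51 J/K

ΔS = nC_p ln(T₂/T₁) − nR ln(P₂/P₁), with C_p = 5R/2 = 20.79 J mol⁻¹ K⁻¹ for a monoatomic ideal gas.
ΔS = 2.18 × [20.79 × ln(447/288) − 8.314 × ln(1030/353)] = 0.51 J/K.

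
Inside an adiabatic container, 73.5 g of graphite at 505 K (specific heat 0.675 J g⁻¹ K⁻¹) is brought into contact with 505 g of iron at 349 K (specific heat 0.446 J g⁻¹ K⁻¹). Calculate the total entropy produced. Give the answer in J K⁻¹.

ΔS_total = 3 J/K

Energy balance: T_f = (m₁c₁T₁ + m₂c₂T₂)/(m₁c₁ + m₂c₂) = 377.16 K.
ΔS₁ = m₁c₁ ln(T_f/T₁) = 49.6125 × ln(377.16/505) = -14.48 J/K.
ΔS₂ = m₂c₂ ln(T_f/T₂) = 225.23 × ln(377.16/349) = 17.48 J/K.
ΔS_total = -14.48 + 17.48 = 3 J/K.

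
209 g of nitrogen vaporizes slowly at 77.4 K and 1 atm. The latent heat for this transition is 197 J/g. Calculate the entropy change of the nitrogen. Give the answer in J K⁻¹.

ΔS = 532 J/K

Heat absorbed by the substance: Q = mL = 209 × 197 = 41173 J.
At constant T, ΔS = Q_rev/T = 41173 / 77.4 = 532 J/K.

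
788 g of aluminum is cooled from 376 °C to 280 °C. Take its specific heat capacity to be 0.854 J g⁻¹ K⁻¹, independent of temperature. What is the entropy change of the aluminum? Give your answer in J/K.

In kelvin: T₁ = 649.15 K, T₂ = 553.15 K. ΔS = ∫dQ_rev/T = m c ln(T₂/T₁) = 788 × 0.854 × ln(553.15/649.15) = -108 J/K.

ΔS = -108 J/K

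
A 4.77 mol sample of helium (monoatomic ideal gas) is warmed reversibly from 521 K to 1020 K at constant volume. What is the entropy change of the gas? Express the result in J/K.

At constant volume, ΔS = nC_V ln(T₂/T₁) with C_V = 3R/2 = 12.47 J mol⁻¹ K⁻¹.
ΔS = 4.77 × 12.47 × ln(1020/521) = 40 J/K.

ΔS = 40 J/K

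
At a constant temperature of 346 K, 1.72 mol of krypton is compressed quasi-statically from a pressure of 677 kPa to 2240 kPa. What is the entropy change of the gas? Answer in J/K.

ΔS_gas = -17.1 J/K

For an isothermal ideal gas ΔS_gas = nR ln(P₁/P₂) = 1.72 × 8.314 × ln(677/2240) = -17.1 J/K.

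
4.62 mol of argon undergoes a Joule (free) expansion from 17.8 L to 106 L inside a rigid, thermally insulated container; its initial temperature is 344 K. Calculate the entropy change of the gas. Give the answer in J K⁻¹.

For an ideal gas in free expansion Q = 0 and W = 0, so T is unchanged.
Entropy is a state function; using a reversible isothermal path, ΔS_gas = nR ln(V₂/V₁) = 4.62 × 8.314 × ln(106/17.8) = 68.5 J/K.

ΔS_gas = 68.5 J/K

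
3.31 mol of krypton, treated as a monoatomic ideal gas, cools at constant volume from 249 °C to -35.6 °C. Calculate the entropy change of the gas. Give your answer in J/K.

In kelvin: T₁ = 522.15 K, T₂ = 237.55 K. At constant volume, ΔS = nC_V ln(T₂/T₁) with C_V = 3R/2 = 12.47 J mol⁻¹ K⁻¹.
ΔS = 3.31 × 12.47 × ln(237.55/522.15) = -32.5 J/K.

ΔS = -32.5 J/K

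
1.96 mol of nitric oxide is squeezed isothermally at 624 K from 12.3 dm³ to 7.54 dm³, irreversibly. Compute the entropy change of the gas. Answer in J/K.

ΔS_gas = -7.97 J/K

Entropy is a state function, so ΔS_gas depends only on the end states.
For an isothermal ideal gas ΔS_gas = nR ln(V₂/V₁) = 1.96 × 8.314 × ln(7.54/12.3) = -7.97 J/K.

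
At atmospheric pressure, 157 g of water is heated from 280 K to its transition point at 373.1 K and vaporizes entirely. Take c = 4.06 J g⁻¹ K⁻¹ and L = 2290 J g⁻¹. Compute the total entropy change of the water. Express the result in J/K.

Warming step: ΔS₁ = m c ln(T_tr/T_i) = 157 × 4.06 × ln(373.1/280) = 183 J/K.
Phase change: ΔS₂ = +mL/T_tr = 157 × 2290 / 373.1 = 963.6 J/K.
ΔS_total = (183) + (963.6) = 1150 J/K.

ΔS = 1150 J/K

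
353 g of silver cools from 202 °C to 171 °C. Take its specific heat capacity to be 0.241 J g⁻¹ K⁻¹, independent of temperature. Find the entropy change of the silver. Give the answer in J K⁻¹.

ΔS = -5.74 J/K

In kelvin: T₁ = 475.15 K, T₂ = 444.15 K. ΔS = ∫dQ_rev/T = m c ln(T₂/T₁) = 353 × 0.241 × ln(444.15/475.15) = -5.74 J/K.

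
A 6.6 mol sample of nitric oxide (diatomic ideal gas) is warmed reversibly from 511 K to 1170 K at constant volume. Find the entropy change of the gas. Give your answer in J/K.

ΔS = 114 J/K

At constant volume, ΔS = nC_V ln(T₂/T₁) with C_V = 5R/2 = 20.79 J mol⁻¹ K⁻¹.
ΔS = 6.6 × 20.79 × ln(1170/511) = 114 J/K.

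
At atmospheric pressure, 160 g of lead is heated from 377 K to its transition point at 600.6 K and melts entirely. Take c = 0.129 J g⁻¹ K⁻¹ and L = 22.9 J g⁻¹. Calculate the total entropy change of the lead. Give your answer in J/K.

ΔS = 15.7 J/K

Warming step: ΔS₁ = m c ln(T_tr/T_i) = 160 × 0.129 × ln(600.6/377) = 9.612 J/K.
Phase change: ΔS₂ = +mL/T_tr = 160 × 22.9 / 600.6 = 6.101 J/K.
ΔS_total = (9.612) + (6.101) = 15.7 J/K.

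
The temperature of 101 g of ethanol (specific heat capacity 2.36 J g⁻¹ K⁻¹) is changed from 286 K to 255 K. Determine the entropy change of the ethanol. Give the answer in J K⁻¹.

ΔS = -27.3 J/K

ΔS = ∫dQ_rev/T = m c ln(T₂/T₁) = 101 × 2.36 × ln(255/286) = -27.3 J/K.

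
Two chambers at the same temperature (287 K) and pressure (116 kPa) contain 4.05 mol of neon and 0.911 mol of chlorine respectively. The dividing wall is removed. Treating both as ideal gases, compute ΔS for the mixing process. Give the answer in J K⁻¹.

Mole fractions: x_A = 4.05/4.96 = 0.816, x_B = 0.184.
ΔS_mix = −R(n_A ln x_A + n_B ln x_B) = −8.314 × (4.05 ln 0.816 + 0.911 ln 0.184) = 19.7 J/K.

ΔS_mix = 19.7 J/K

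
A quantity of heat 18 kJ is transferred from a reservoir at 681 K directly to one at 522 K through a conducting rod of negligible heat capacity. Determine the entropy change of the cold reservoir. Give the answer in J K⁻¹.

The cold reservoir gains heat Q, so ΔS_cold = +Q/T_C = 18000/522 = 34.5 J/K.

ΔS_cold = 34.5 J/K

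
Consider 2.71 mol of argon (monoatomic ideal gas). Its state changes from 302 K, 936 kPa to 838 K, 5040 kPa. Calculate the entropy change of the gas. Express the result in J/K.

ΔS = nC_p ln(T₂/T₁) − nR ln(P₂/P₁), with C_p = 5R/2 = 20.79 J mol⁻¹ K⁻¹ for a monoatomic ideal gas.
ΔS = 2.71 × [20.79 × ln(838/302) − 8.314 × ln(5040/936)] = 19.6 J/K.

ΔS = 19.6 J/K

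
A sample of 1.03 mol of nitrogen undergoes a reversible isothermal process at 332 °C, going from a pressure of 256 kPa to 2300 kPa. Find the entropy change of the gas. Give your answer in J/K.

ΔS_gas = -18.8 J/K

For an isothermal ideal gas ΔS_gas = nR ln(P₁/P₂) = 1.03 × 8.314 × ln(256/2300) = -18.8 J/K.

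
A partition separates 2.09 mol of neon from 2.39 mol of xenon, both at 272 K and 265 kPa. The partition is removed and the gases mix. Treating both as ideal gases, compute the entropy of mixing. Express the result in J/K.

Mole fractions: x_A = 2.09/4.48 = 0.467, x_B = 0.533.
ΔS_mix = −R(n_A ln x_A + n_B ln x_B) = −8.314 × (2.09 ln 0.467 + 2.39 ln 0.533) = 25.7 J/K.

ΔS_mix = 25.7 J/K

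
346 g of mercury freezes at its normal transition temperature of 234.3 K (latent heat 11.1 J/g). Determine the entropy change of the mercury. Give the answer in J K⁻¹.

Heat released by the substance: Q = −mL = −346 × 11.1 = −3840.6 J.
At constant T, ΔS = Q_rev/T = −3840.6 / 234.3 = -16.4 J/K.

ΔS = -16.4 J/K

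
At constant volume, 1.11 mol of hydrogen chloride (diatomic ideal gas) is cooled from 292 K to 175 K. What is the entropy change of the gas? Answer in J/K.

At constant volume, ΔS = nC_V ln(T₂/T₁) with C_V = 5R/2 = 20.79 J mol⁻¹ K⁻¹.
ΔS = 1.11 × 20.79 × ln(175/292) = -11.8 J/K.

ΔS = -11.8 J/K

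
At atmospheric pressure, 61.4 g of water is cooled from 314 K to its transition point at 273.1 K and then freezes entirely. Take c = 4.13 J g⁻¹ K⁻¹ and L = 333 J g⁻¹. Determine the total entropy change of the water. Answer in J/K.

Cooling step: ΔS₁ = m c ln(T_tr/T_i) = 61.4 × 4.13 × ln(273.1/314) = -35.39 J/K.
Phase change: ΔS₂ = −mL/T_tr = −61.4 × 333 / 273.1 = -74.87 J/K.
ΔS_total = (-35.39) + (-74.87) = -110 J/K.

ΔS = -110 J/K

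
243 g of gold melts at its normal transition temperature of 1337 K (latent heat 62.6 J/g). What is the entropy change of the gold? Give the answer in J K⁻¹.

ΔS = 11.4 J/K

Heat absorbed by the substance: Q = mL = 243 × 62.6 = 15211.8 J.
At constant T, ΔS = Q_rev/T = 15211.8 / 1337 = 11.4 J/K.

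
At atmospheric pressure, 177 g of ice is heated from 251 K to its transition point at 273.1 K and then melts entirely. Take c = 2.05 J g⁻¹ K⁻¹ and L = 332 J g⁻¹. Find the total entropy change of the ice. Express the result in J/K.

Warming step: ΔS₁ = m c ln(T_tr/T_i) = 177 × 2.05 × ln(273.1/251) = 30.62 J/K.
Phase change: ΔS₂ = +mL/T_tr = 177 × 332 / 273.1 = 215.2 J/K.
ΔS_total = (30.62) + (215.2) = 246 J/K.

ΔS = 246 J/K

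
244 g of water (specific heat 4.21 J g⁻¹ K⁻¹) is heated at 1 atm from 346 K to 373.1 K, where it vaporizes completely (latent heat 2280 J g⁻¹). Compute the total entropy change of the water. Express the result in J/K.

ΔS = 1570 J/K

Warming step: ΔS₁ = m c ln(T_tr/T_i) = 244 × 4.21 × ln(373.1/346) = 77.46 J/K.
Phase change: ΔS₂ = +mL/T_tr = 244 × 2280 / 373.1 = 1491 J/K.
ΔS_total = (77.46) + (1491) = 1570 J/K.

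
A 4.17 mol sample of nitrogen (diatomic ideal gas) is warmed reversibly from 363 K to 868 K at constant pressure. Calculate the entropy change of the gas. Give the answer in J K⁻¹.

At constant pressure, ΔS = nC_p ln(T₂/T₁) with C_p = 7R/2 = 29.1 J mol⁻¹ K⁻¹.
ΔS = 4.17 × 29.1 × ln(868/363) = 106 J/K.

ΔS = 106 J/K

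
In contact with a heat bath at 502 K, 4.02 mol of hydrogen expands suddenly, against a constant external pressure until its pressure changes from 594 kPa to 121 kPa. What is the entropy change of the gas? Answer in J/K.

ΔS_gas = 53.2 J/K

Entropy is a state function, so ΔS_gas depends only on the end states.
For an isothermal ideal gas ΔS_gas = nR ln(P₁/P₂) = 4.02 × 8.314 × ln(594/121) = 53.2 J/K.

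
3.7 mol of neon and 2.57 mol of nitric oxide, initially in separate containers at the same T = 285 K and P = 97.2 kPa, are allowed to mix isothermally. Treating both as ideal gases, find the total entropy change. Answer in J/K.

Mole fractions: x_A = 3.7/6.27 = 0.59, x_B = 0.41.
ΔS_mix = −R(n_A ln x_A + n_B ln x_B) = −8.314 × (3.7 ln 0.59 + 2.57 ln 0.41) = 35.3 J/K.

ΔS_mix = 35.3 J/K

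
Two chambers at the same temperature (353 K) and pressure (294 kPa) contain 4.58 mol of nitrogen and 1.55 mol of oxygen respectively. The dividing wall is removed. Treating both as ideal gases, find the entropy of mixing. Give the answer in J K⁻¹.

ΔS_mix = 28.8 J/K

Mole fractions: x_A = 4.58/6.13 = 0.747, x_B = 0.253.
ΔS_mix = −R(n_A ln x_A + n_B ln x_B) = −8.314 × (4.58 ln 0.747 + 1.55 ln 0.253) = 28.8 J/K.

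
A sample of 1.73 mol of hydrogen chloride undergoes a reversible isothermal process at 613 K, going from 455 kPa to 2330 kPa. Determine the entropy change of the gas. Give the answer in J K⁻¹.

For an isothermal ideal gas ΔS_gas = nR ln(P₁/P₂) = 1.73 × 8.314 × ln(455/2330) = -23.5 J/K.

ΔS_gas = -23.5 J/K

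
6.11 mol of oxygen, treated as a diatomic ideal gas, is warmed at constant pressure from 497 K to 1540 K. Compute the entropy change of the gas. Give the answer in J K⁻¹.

ΔS = 201 J/K

At constant pressure, ΔS = nC_p ln(T₂/T₁) with C_p = 7R/2 = 29.1 J mol⁻¹ K⁻¹.
ΔS = 6.11 × 29.1 × ln(1540/497) = 201 J/K.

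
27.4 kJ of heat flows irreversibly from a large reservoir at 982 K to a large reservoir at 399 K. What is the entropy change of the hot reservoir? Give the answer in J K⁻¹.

The hot reservoir loses heat Q, so ΔS_hot = −Q/T_H = −27400/982 = -27.9 J/K.

ΔS_hot = -27.9 J/K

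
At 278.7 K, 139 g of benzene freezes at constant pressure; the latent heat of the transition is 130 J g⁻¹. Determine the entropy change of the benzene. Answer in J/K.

ΔS = -64.8 J/K

Heat released by the substance: Q = −mL = −139 × 130 = −18070 J.
At constant T, ΔS = Q_rev/T = −18070 / 278.7 = -64.8 J/K.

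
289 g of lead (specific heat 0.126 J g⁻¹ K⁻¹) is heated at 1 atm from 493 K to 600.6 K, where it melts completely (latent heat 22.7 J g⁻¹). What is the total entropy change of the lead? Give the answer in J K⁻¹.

ΔS = 18.1 J/K

Warming step: ΔS₁ = m c ln(T_tr/T_i) = 289 × 0.126 × ln(600.6/493) = 7.189 J/K.
Phase change: ΔS₂ = +mL/T_tr = 289 × 22.7 / 600.6 = 10.92 J/K.
ΔS_total = (7.189) + (10.92) = 18.1 J/K.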